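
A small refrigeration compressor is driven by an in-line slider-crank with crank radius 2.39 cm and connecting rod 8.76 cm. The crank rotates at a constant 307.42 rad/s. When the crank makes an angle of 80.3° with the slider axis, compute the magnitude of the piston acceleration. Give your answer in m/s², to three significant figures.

222

ω = 307.4 rad/s
x(θ) = r cosθ + √(L² − r² sin²θ); with ω constant, a = ω²·d²x/dθ².
d²x/dθ² = −r cosθ − r²(cos2θ)/√u − r⁴ sin²2θ/(4u^{3/2}),  u = L² − r² sin²θ = 0.00711877 m².
Substituting r = 0.0239 m, L = 0.0876 m, θ = 80.3°: d²x/dθ² = +0.0023438 m.
a = ω²·d²x/dθ² = (307.4)²·(+0.0023438) = +221.51 m/s²;  |a| = 221.51 m/s².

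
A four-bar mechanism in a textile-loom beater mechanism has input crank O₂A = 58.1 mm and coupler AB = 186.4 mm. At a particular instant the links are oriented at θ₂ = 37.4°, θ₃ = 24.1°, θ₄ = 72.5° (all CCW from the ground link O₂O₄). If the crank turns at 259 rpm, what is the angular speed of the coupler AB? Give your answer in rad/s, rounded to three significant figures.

6.50

ω₂ = 27.12 rad/s (from 259 rpm).
Differentiating the loop-closure r₂e^{iθ₂}+r₃e^{iθ₃}=r₁+r₄e^{iθ₄} gives r₂ω₂e^{iθ₂}+r₃ω₃e^{iθ₃}=r₄ω₄e^{iθ₄}.
Eliminating the other unknown: ω₃ = r₂ω₂ sin(θ₄−θ₂) / [r₃ sin(θ₃−θ₄)].
Numerator sine = +0.57501; denominator sine = -0.74780.
Result = 0.0581·27.12·(+0.57501) / (0.1864·(-0.74780)) = -6.5005 rad/s; magnitude 6.5005 rad/s.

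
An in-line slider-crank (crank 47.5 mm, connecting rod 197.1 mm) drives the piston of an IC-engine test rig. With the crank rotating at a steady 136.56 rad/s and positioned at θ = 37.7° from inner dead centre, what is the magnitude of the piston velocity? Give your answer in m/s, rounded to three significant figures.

ω = 136.6 rad/s
For an in-line slider-crank, x = r cosθ + √(L² − r² sin²θ), so v = −rω sinθ·[1 + r cosθ/√(L² − r² sin²θ)].
With r = 0.0475 m, L = 0.1971 m, θ = 37.7°: √(L² − r² sin²θ) = 0.19495 m.
v = −0.0475·136.6·0.61153·[1 + 0.0475·0.79122/0.19495] = -4.7315 m/s.
|v| = 4.7315 m/s.

4.73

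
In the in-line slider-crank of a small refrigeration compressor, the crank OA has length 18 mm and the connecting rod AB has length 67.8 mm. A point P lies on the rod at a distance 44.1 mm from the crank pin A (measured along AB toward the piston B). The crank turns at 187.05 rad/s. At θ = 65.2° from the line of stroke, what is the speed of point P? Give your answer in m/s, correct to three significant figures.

ω = 187.1 rad/s.  Crank-pin speed |V_A| = rω = 3.3669 m/s, perpendicular to OA.
Rod angle: sinφ = −(r/L) sinθ ⇒ φ = -13.946°; ω_rod = −rω cosθ/√(L²−r²sin²θ) = -21.462 rad/s.
V_P = V_A + ω_rod × AP, with AP = 0.0441 m along the rod.
Components: V_Px = −rω sinθ − a·ω_rod·sinφ = -3.2845 m/s;  V_Py = rω cosθ + a·ω_rod·cosφ = +0.49366 m/s.
|V_P| = √(V_Px² + V_Py²) = 3.3214 m/s.

3.32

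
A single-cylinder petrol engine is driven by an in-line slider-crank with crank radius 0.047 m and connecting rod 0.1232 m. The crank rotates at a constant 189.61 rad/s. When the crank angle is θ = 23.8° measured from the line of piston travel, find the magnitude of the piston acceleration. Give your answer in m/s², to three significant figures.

ω = 189.6 rad/s
x(θ) = r cosθ + √(L² − r² sin²θ); with ω constant, a = ω²·d²x/dθ².
d²x/dθ² = −r cosθ − r²(cos2θ)/√u − r⁴ sin²2θ/(4u^{3/2}),  u = L² − r² sin²θ = 0.0148185 m².
Substituting r = 0.047 m, L = 0.1232 m, θ = 23.8°: d²x/dθ² = -0.055608 m.
a = ω²·d²x/dθ² = (189.6)²·(-0.055608) = -1999.2 m/s²;  |a| = 1999.2 m/s².

2000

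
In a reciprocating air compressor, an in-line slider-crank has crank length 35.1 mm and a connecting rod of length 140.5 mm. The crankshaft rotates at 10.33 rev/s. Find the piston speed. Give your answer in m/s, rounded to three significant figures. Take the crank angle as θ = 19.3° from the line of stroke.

0.931

ω = 2π·10.3 = 64.91 rad/s
For an in-line slider-crank, x = r cosθ + √(L² − r² sin²θ), so v = −rω sinθ·[1 + r cosθ/√(L² − r² sin²θ)].
With r = 0.0351 m, L = 0.1405 m, θ = 19.3°: √(L² − r² sin²θ) = 0.14002 m.
v = −0.0351·64.91·0.33051·[1 + 0.0351·0.94380/0.14002] = -0.93112 m/s.
|v| = 0.93112 m/s.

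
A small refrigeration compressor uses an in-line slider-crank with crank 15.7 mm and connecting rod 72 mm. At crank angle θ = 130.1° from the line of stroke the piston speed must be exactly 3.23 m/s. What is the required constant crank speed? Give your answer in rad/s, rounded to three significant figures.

314

For an in-line slider-crank, |v_piston| = rω|sinθ|·[1 + r cosθ/√(L² − r² sin²θ)].
With r = 0.0157 m, L = 0.072 m, θ = 130.1°: the bracketed kinematic factor |dx/dθ| = 0.010299 m.
ω = v/|dx/dθ| = 3.23/0.010299 = 313.64 rad/s.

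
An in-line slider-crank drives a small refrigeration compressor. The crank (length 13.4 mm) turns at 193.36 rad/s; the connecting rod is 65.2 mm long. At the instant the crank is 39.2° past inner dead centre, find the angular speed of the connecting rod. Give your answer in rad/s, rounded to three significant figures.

31.1

ω = 193.4 rad/s
The rod makes angle φ with the slider axis where L sinφ = r sinθ; differentiating, L cosφ·φ̇ = r ω cosθ.
L cosφ = √(L² − r² sin²θ) = 0.064648 m.
|ω_rod| = r ω |cosθ| / √(L² − r² sin²θ) = 0.0134·193.4·0.77494/0.064648 = 31.059 rad/s.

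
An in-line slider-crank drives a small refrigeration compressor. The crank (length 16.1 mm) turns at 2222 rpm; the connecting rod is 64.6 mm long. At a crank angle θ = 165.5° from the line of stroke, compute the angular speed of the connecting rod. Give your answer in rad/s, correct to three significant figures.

56.3

ω = 232.7 rad/s (converted from 2222 rpm).
The rod makes angle φ with the slider axis where L sinφ = r sinθ; differentiating, L cosφ·φ̇ = r ω cosθ.
L cosφ = √(L² − r² sin²θ) = 0.064474 m.
|ω_rod| = r ω |cosθ| / √(L² − r² sin²θ) = 0.0161·232.7·0.96815/0.064474 = 56.254 rad/s.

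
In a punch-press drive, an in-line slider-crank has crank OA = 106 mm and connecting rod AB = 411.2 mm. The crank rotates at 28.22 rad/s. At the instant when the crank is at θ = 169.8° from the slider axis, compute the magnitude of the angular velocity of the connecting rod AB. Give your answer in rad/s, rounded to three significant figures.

7.17

ω = 28.22 rad/s
The rod makes angle φ with the slider axis where L sinφ = r sinθ; differentiating, L cosφ·φ̇ = r ω cosθ.
L cosφ = √(L² − r² sin²θ) = 0.41077 m.
|ω_rod| = r ω |cosθ| / √(L² − r² sin²θ) = 0.106·28.22·0.98420/0.41077 = 7.1671 rad/s.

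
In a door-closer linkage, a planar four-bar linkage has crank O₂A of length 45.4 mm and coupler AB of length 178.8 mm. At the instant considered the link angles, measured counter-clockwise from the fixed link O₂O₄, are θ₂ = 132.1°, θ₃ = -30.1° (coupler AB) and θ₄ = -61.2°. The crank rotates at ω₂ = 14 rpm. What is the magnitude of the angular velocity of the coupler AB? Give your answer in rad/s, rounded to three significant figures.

0.166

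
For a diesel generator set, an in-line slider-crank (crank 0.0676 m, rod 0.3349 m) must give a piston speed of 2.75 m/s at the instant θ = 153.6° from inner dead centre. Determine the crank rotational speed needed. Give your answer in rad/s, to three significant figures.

For an in-line slider-crank, |v_piston| = rω|sinθ|·[1 + r cosθ/√(L² − r² sin²θ)].
With r = 0.0676 m, L = 0.3349 m, θ = 153.6°: the bracketed kinematic factor |dx/dθ| = 0.024601 m.
ω = v/|dx/dθ| = 2.75/0.024601 = 111.78 rad/s.

112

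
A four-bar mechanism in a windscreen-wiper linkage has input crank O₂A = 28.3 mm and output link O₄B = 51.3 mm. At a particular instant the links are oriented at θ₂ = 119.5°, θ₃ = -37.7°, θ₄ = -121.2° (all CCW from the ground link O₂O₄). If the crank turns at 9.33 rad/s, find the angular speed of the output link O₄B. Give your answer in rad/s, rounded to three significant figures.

2.01

ω₂ = 9.33 rad/s
Differentiating the loop-closure r₂e^{iθ₂}+r₃e^{iθ₃}=r₁+r₄e^{iθ₄} gives r₂ω₂e^{iθ₂}+r₃ω₃e^{iθ₃}=r₄ω₄e^{iθ₄}.
Eliminating the other unknown: ω₄ = r₂ω₂ sin(θ₂−θ₃) / [r₄ sin(θ₄−θ₃)].
Numerator sine = +0.38752; denominator sine = -0.99357.
Result = 0.0283·9.33·(+0.38752) / (0.0513·(-0.99357)) = -2.0074 rad/s; magnitude 2.0074 rad/s.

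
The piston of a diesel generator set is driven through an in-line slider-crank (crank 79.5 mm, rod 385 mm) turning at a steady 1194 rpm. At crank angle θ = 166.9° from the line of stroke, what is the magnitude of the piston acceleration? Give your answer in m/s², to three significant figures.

979

ω = 2π·1194/60 = 125 rad/s
x(θ) = r cosθ + √(L² − r² sin²θ); with ω constant, a = ω²·d²x/dθ².
d²x/dθ² = −r cosθ − r²(cos2θ)/√u − r⁴ sin²2θ/(4u^{3/2}),  u = L² − r² sin²θ = 0.1479 m².
Substituting r = 0.0795 m, L = 0.385 m, θ = 166.9°: d²x/dθ² = +0.062651 m.
a = ω²·d²x/dθ² = (125)²·(+0.062651) = +979.48 m/s²;  |a| = 979.48 m/s².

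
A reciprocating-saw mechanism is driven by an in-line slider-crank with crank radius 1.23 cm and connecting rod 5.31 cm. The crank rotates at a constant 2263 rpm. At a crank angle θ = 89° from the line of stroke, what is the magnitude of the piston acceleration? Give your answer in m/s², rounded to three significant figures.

152

ω = 2π·2263/60 = 237 rad/s
x(θ) = r cosθ + √(L² − r² sin²θ); with ω constant, a = ω²·d²x/dθ².
d²x/dθ² = −r cosθ − r²(cos2θ)/√u − r⁴ sin²2θ/(4u^{3/2}),  u = L² − r² sin²θ = 0.00266837 m².
Substituting r = 0.0123 m, L = 0.0531 m, θ = 89°: d²x/dθ² = +0.0027123 m.
a = ω²·d²x/dθ² = (237)²·(+0.0027123) = +152.32 m/s²;  |a| = 152.32 m/s².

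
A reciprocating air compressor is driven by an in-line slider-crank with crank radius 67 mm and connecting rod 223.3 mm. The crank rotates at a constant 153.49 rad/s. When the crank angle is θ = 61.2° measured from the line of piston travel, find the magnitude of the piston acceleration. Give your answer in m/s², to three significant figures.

ω = 153.5 rad/s
x(θ) = r cosθ + √(L² − r² sin²θ); with ω constant, a = ω²·d²x/dθ².
d²x/dθ² = −r cosθ − r²(cos2θ)/√u − r⁴ sin²2θ/(4u^{3/2}),  u = L² − r² sin²θ = 0.0464157 m².
Substituting r = 0.067 m, L = 0.2233 m, θ = 61.2°: d²x/dθ² = -0.021472 m.
a = ω²·d²x/dθ² = (153.5)²·(-0.021472) = -505.86 m/s²;  |a| = 505.86 m/s².

506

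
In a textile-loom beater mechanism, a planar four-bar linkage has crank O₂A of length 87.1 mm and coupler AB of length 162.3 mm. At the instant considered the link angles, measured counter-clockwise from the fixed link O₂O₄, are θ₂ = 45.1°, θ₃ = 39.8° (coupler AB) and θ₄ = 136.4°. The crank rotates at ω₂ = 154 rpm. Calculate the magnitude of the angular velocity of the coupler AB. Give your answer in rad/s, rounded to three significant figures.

8.71

ω₂ = 16.13 rad/s (from 154 rpm).
Differentiating the loop-closure r₂e^{iθ₂}+r₃e^{iθ₃}=r₁+r₄e^{iθ₄} gives r₂ω₂e^{iθ₂}+r₃ω₃e^{iθ₃}=r₄ω₄e^{iθ₄}.
Eliminating the other unknown: ω₃ = r₂ω₂ sin(θ₄−θ₂) / [r₃ sin(θ₃−θ₄)].
Numerator sine = +0.99974; denominator sine = -0.99337.
Result = 0.0871·16.13·(+0.99974) / (0.1623·(-0.99337)) = -8.7101 rad/s; magnitude 8.7101 rad/s.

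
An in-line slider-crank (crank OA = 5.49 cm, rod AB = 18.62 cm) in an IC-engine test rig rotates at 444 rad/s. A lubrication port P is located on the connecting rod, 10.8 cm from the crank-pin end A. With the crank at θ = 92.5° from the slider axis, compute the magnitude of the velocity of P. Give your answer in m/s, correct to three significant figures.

24.2

ω = 444 rad/s.  Crank-pin speed |V_A| = rω = 24.376 m/s, perpendicular to OA.
Rod angle: sinφ = −(r/L) sinθ ⇒ φ = -17.131°; ω_rod = −rω cosθ/√(L²−r²sin²θ) = +5.9754 rad/s.
V_P = V_A + ω_rod × AP, with AP = 0.108 m along the rod.
Components: V_Px = −rω sinθ − a·ω_rod·sinφ = -24.162 m/s;  V_Py = rω cosθ + a·ω_rod·cosφ = -0.44654 m/s.
|V_P| = √(V_Px² + V_Py²) = 24.166 m/s.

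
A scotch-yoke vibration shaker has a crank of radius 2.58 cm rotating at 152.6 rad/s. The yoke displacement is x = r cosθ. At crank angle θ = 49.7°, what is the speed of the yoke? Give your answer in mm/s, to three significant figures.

3000

ω = 152.6 rad/s
x = r cosθ ⇒ ẋ = −rω sinθ.
|v| = rω|sinθ| = 0.0258·152.6·|sin 49.7°| = 3.0027 m/s = 3002.7 mm/s.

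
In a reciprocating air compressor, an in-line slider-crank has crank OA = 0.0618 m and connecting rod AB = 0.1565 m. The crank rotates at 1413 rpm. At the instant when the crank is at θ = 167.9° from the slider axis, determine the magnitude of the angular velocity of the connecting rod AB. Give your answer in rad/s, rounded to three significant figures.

ω = 148 rad/s (converted from 1413 rpm).
The rod makes angle φ with the slider axis where L sinφ = r sinθ; differentiating, L cosφ·φ̇ = r ω cosθ.
L cosφ = √(L² − r² sin²θ) = 0.15596 m.
|ω_rod| = r ω |cosθ| / √(L² − r² sin²θ) = 0.0618·148·0.97778/0.15596 = 57.33 rad/s.

57.3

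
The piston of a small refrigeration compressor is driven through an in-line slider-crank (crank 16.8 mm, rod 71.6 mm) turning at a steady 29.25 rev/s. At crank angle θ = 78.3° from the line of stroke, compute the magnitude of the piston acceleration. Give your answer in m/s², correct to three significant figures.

10.2

ω = 2π·29.2 = 183.8 rad/s
x(θ) = r cosθ + √(L² − r² sin²θ); with ω constant, a = ω²·d²x/dθ².
d²x/dθ² = −r cosθ − r²(cos2θ)/√u − r⁴ sin²2θ/(4u^{3/2}),  u = L² − r² sin²θ = 0.00485593 m².
Substituting r = 0.0168 m, L = 0.0716 m, θ = 78.3°: d²x/dθ² = +0.00030103 m.
a = ω²·d²x/dθ² = (183.8)²·(+0.00030103) = +10.168 m/s²;  |a| = 10.168 m/s².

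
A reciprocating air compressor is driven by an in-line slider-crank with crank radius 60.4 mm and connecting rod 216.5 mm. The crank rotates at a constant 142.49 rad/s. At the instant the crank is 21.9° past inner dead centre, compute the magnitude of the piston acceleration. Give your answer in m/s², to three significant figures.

ω = 142.5 rad/s
x(θ) = r cosθ + √(L² − r² sin²θ); with ω constant, a = ω²·d²x/dθ².
d²x/dθ² = −r cosθ − r²(cos2θ)/√u − r⁴ sin²2θ/(4u^{3/2}),  u = L² − r² sin²θ = 0.0463647 m².
Substituting r = 0.0604 m, L = 0.2165 m, θ = 21.9°: d²x/dθ² = -0.068429 m.
a = ω²·d²x/dθ² = (142.5)²·(-0.068429) = -1389.4 m/s²;  |a| = 1389.4 m/s².

1390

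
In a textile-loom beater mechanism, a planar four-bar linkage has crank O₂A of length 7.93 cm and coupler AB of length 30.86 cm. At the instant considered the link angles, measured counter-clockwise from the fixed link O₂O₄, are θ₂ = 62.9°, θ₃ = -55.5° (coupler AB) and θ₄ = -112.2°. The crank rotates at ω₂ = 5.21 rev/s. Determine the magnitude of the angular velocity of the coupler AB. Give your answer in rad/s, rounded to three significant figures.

ω₂ = 32.74 rad/s (from 5.21 rev/s).
Differentiating the loop-closure r₂e^{iθ₂}+r₃e^{iθ₃}=r₁+r₄e^{iθ₄} gives r₂ω₂e^{iθ₂}+r₃ω₃e^{iθ₃}=r₄ω₄e^{iθ₄}.
Eliminating the other unknown: ω₃ = r₂ω₂ sin(θ₄−θ₂) / [r₃ sin(θ₃−θ₄)].
Numerator sine = -0.08542; denominator sine = +0.83581.
Result = 0.0793·32.74·(-0.08542) / (0.3086·(+0.83581)) = -0.85967 rad/s; magnitude 0.85967 rad/s.

0.860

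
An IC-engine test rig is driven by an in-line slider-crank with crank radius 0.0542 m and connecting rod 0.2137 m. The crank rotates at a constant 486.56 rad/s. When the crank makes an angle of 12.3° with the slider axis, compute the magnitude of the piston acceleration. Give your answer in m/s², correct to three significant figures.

ω = 486.6 rad/s
x(θ) = r cosθ + √(L² − r² sin²θ); with ω constant, a = ω²·d²x/dθ².
d²x/dθ² = −r cosθ − r²(cos2θ)/√u − r⁴ sin²2θ/(4u^{3/2}),  u = L² − r² sin²θ = 0.0455344 m².
Substituting r = 0.0542 m, L = 0.2137 m, θ = 12.3°: d²x/dθ² = -0.065512 m.
a = ω²·d²x/dθ² = (486.6)²·(-0.065512) = -15509 m/s²;  |a| = 15509 m/s².

15500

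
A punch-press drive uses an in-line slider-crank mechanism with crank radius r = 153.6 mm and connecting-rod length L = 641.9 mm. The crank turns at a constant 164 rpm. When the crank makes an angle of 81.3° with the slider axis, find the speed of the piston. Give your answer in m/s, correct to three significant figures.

2.70

ω = 2π·164/60 = 17.17 rad/s
For an in-line slider-crank, x = r cosθ + √(L² − r² sin²θ), so v = −rω sinθ·[1 + r cosθ/√(L² − r² sin²θ)].
With r = 0.1536 m, L = 0.6419 m, θ = 81.3°: √(L² − r² sin²θ) = 0.62368 m.
v = −0.1536·17.17·0.98849·[1 + 0.1536·0.15126/0.62368] = -2.7047 m/s.
|v| = 2.7047 m/s.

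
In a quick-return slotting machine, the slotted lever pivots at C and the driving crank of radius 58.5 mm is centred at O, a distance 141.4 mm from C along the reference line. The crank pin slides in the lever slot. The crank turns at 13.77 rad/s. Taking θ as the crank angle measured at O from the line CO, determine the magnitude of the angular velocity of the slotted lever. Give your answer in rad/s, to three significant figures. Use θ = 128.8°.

1.86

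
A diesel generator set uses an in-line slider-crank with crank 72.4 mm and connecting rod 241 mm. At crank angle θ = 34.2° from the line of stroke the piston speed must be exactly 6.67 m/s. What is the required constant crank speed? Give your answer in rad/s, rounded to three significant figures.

For an in-line slider-crank, |v_piston| = rω|sinθ|·[1 + r cosθ/√(L² − r² sin²θ)].
With r = 0.0724 m, L = 0.241 m, θ = 34.2°: the bracketed kinematic factor |dx/dθ| = 0.050953 m.
ω = v/|dx/dθ| = 6.67/0.050953 = 130.9 rad/s.

131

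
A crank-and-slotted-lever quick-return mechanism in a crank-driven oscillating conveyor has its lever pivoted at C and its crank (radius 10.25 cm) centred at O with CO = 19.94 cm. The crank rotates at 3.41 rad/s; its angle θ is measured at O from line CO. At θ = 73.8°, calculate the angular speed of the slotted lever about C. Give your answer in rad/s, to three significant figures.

0.896

ω = 3.41 rad/s
Crank pin A relative to C: A = (d + r cosθ, r sinθ); lever angle φ = atan2(r sinθ, d + r cosθ).
Differentiating tanφ: φ̇ = rω(d cosθ + r)/(d² + r² + 2dr cosθ).
d² + r² + 2dr cosθ = |CA|² = 0.0616709 m²;  d cosθ + r = +0.15813 m.
|ω_lever| = |0.1025·3.41·+0.15813| / 0.0616709 = 0.89622 rad/s.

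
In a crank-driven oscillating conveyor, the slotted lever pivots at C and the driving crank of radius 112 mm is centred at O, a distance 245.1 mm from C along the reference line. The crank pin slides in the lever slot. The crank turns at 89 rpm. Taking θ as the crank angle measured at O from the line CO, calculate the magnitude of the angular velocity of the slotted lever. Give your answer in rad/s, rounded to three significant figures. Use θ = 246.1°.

0.263

ω = 9.32 rad/s (from 89 rpm).
Crank pin A relative to C: A = (d + r cosθ, r sinθ); lever angle φ = atan2(r sinθ, d + r cosθ).
Differentiating tanφ: φ̇ = rω(d cosθ + r)/(d² + r² + 2dr cosθ).
d² + r² + 2dr cosθ = |CA|² = 0.0503748 m²;  d cosθ + r = +0.0127 m.
|ω_lever| = |0.112·9.32·+0.0127| / 0.0503748 = 0.26316 rad/s.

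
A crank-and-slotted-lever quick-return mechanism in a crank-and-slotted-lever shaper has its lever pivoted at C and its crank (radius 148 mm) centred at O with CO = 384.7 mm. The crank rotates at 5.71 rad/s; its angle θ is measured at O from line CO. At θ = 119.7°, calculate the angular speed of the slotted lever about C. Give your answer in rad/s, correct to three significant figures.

0.317

ω = 5.71 rad/s
Crank pin A relative to C: A = (d + r cosθ, r sinθ); lever angle φ = atan2(r sinθ, d + r cosθ).
Differentiating tanφ: φ̇ = rω(d cosθ + r)/(d² + r² + 2dr cosθ).
d² + r² + 2dr cosθ = |CA|² = 0.11348 m²;  d cosθ + r = -0.042603 m.
|ω_lever| = |0.148·5.71·-0.042603| / 0.11348 = 0.31726 rad/s.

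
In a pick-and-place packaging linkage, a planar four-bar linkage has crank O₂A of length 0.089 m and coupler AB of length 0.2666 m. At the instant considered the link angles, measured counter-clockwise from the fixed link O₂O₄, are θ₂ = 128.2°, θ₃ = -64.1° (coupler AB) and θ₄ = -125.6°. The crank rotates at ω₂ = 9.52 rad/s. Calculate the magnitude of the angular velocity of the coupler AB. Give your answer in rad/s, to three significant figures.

3.47

ω₂ = 9.52 rad/s
Differentiating the loop-closure r₂e^{iθ₂}+r₃e^{iθ₃}=r₁+r₄e^{iθ₄} gives r₂ω₂e^{iθ₂}+r₃ω₃e^{iθ₃}=r₄ω₄e^{iθ₄}.
Eliminating the other unknown: ω₃ = r₂ω₂ sin(θ₄−θ₂) / [r₃ sin(θ₃−θ₄)].
Numerator sine = +0.96029; denominator sine = +0.87882.
Result = 0.089·9.52·(+0.96029) / (0.2666·(+0.87882)) = +3.4727 rad/s; magnitude 3.4727 rad/s.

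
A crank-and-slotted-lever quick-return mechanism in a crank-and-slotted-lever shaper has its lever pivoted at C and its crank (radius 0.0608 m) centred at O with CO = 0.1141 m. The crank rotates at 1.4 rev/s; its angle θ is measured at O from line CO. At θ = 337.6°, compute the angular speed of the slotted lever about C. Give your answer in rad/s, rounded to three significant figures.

ω = 8.796 rad/s (from 1.4 rev/s).
Crank pin A relative to C: A = (d + r cosθ, r sinθ); lever angle φ = atan2(r sinθ, d + r cosθ).
Differentiating tanφ: φ̇ = rω(d cosθ + r)/(d² + r² + 2dr cosθ).
d² + r² + 2dr cosθ = |CA|² = 0.0295431 m²;  d cosθ + r = +0.16629 m.
|ω_lever| = |0.0608·8.796·+0.16629| / 0.0295431 = 3.0104 rad/s.

3.01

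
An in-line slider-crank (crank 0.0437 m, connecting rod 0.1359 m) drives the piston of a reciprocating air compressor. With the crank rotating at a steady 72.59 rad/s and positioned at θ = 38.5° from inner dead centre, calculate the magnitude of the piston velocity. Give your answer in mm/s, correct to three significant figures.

2480

ω = 72.59 rad/s
For an in-line slider-crank, x = r cosθ + √(L² − r² sin²θ), so v = −rω sinθ·[1 + r cosθ/√(L² − r² sin²θ)].
With r = 0.0437 m, L = 0.1359 m, θ = 38.5°: √(L² − r² sin²θ) = 0.13315 m.
v = −0.0437·72.59·0.62251·[1 + 0.0437·0.78261/0.13315] = -2.4819 m/s.
|v| = 2.4819 m/s = 2481.9 mm/s.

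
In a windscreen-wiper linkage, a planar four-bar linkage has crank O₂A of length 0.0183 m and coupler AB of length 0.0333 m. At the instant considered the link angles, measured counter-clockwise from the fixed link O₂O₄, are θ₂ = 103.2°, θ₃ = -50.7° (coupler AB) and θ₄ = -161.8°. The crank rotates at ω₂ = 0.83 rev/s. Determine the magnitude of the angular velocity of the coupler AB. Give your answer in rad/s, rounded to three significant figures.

3.06

ω₂ = 5.215 rad/s (from 0.83 rev/s).
Differentiating the loop-closure r₂e^{iθ₂}+r₃e^{iθ₃}=r₁+r₄e^{iθ₄} gives r₂ω₂e^{iθ₂}+r₃ω₃e^{iθ₃}=r₄ω₄e^{iθ₄}.
Eliminating the other unknown: ω₃ = r₂ω₂ sin(θ₄−θ₂) / [r₃ sin(θ₃−θ₄)].
Numerator sine = +0.99619; denominator sine = +0.93295.
Result = 0.0183·5.215·(+0.99619) / (0.0333·(+0.93295)) = +3.0602 rad/s; magnitude 3.0602 rad/s.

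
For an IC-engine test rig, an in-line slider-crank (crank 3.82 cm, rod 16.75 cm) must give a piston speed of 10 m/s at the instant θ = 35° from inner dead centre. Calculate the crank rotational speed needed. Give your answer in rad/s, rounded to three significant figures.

384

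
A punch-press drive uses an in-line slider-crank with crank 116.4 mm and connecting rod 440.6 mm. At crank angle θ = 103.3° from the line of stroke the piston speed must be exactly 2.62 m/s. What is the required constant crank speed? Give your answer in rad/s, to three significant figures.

24.7

For an in-line slider-crank, |v_piston| = rω|sinθ|·[1 + r cosθ/√(L² − r² sin²θ)].
With r = 0.1164 m, L = 0.4406 m, θ = 103.3°: the bracketed kinematic factor |dx/dθ| = 0.10615 m.
ω = v/|dx/dθ| = 2.62/0.10615 = 24.681 rad/s.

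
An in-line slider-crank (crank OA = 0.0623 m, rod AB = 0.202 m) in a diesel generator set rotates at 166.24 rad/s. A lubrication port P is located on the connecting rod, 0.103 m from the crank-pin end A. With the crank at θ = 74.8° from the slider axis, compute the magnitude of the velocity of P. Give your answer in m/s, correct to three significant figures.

10.5

ω = 166.2 rad/s.  Crank-pin speed |V_A| = rω = 10.357 m/s, perpendicular to OA.
Rod angle: sinφ = −(r/L) sinθ ⇒ φ = -17.315°; ω_rod = −rω cosθ/√(L²−r²sin²θ) = -14.081 rad/s.
V_P = V_A + ω_rod × AP, with AP = 0.103 m along the rod.
Components: V_Px = −rω sinθ − a·ω_rod·sinφ = -10.426 m/s;  V_Py = rω cosθ + a·ω_rod·cosφ = +1.3308 m/s.
|V_P| = √(V_Px² + V_Py²) = 10.511 m/s.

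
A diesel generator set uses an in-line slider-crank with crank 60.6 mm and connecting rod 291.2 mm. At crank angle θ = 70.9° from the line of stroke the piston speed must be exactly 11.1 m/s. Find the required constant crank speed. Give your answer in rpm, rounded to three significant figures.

1730

For an in-line slider-crank, |v_piston| = rω|sinθ|·[1 + r cosθ/√(L² − r² sin²θ)].
With r = 0.0606 m, L = 0.2912 m, θ = 70.9°: the bracketed kinematic factor |dx/dθ| = 0.061241 m.
ω = v/|dx/dθ| = 11.1/0.061241 = 181.25 rad/s.
N = 60ω/(2π) = 1730.8 rpm.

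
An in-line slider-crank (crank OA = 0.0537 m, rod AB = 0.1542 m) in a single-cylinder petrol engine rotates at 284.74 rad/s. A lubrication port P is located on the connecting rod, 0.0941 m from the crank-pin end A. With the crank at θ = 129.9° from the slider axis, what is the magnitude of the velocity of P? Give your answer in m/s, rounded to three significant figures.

10.8

ω = 284.7 rad/s.  Crank-pin speed |V_A| = rω = 15.291 m/s, perpendicular to OA.
Rod angle: sinφ = −(r/L) sinθ ⇒ φ = -15.496°; ω_rod = −rω cosθ/√(L²−r²sin²θ) = +66.006 rad/s.
V_P = V_A + ω_rod × AP, with AP = 0.0941 m along the rod.
Components: V_Px = −rω sinθ − a·ω_rod·sinφ = -10.071 m/s;  V_Py = rω cosθ + a·ω_rod·cosφ = -3.8227 m/s.
|V_P| = √(V_Px² + V_Py²) = 10.772 m/s.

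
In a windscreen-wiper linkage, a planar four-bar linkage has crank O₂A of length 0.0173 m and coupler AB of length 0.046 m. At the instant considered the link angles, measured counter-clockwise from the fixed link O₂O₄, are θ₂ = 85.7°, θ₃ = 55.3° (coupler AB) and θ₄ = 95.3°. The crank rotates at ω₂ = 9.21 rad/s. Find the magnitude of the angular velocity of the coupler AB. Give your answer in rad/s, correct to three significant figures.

ω₂ = 9.21 rad/s
Differentiating the loop-closure r₂e^{iθ₂}+r₃e^{iθ₃}=r₁+r₄e^{iθ₄} gives r₂ω₂e^{iθ₂}+r₃ω₃e^{iθ₃}=r₄ω₄e^{iθ₄}.
Eliminating the other unknown: ω₃ = r₂ω₂ sin(θ₄−θ₂) / [r₃ sin(θ₃−θ₄)].
Numerator sine = +0.16677; denominator sine = -0.64279.
Result = 0.0173·9.21·(+0.16677) / (0.046·(-0.64279)) = -0.89866 rad/s; magnitude 0.89866 rad/s.

0.899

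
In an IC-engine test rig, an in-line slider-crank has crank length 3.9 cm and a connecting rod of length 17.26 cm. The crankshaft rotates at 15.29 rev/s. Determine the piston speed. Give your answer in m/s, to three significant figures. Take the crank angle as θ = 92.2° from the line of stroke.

3.71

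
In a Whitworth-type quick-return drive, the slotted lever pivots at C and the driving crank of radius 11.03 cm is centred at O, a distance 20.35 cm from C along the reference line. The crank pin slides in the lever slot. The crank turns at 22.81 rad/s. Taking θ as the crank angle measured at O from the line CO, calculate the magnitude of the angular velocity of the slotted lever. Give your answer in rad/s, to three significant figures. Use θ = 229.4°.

2.29

ω = 22.81 rad/s
Crank pin A relative to C: A = (d + r cosθ, r sinθ); lever angle φ = atan2(r sinθ, d + r cosθ).
Differentiating tanφ: φ̇ = rω(d cosθ + r)/(d² + r² + 2dr cosθ).
d² + r² + 2dr cosθ = |CA|² = 0.0243637 m²;  d cosθ + r = -0.022133 m.
|ω_lever| = |0.1103·22.81·-0.022133| / 0.0243637 = 2.2855 rad/s.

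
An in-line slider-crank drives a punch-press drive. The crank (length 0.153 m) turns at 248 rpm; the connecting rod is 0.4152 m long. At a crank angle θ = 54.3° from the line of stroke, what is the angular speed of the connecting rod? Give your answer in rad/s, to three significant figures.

5.85

ω = 25.97 rad/s (converted from 248 rpm).
The rod makes angle φ with the slider axis where L sinφ = r sinθ; differentiating, L cosφ·φ̇ = r ω cosθ.
L cosφ = √(L² − r² sin²θ) = 0.39617 m.
|ω_rod| = r ω |cosθ| / √(L² − r² sin²θ) = 0.153·25.97·0.58354/0.39617 = 5.8527 rad/s.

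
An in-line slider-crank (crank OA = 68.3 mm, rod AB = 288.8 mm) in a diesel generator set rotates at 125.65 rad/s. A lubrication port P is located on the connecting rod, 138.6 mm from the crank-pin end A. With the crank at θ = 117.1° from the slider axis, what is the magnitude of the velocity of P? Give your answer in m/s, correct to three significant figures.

7.52

ω = 125.7 rad/s.  Crank-pin speed |V_A| = rω = 8.5819 m/s, perpendicular to OA.
Rod angle: sinφ = −(r/L) sinθ ⇒ φ = -12.154°; ω_rod = −rω cosθ/√(L²−r²sin²θ) = +13.847 rad/s.
V_P = V_A + ω_rod × AP, with AP = 0.1386 m along the rod.
Components: V_Px = −rω sinθ − a·ω_rod·sinφ = -7.2357 m/s;  V_Py = rω cosθ + a·ω_rod·cosφ = -2.0332 m/s.
|V_P| = √(V_Px² + V_Py²) = 7.5159 m/s.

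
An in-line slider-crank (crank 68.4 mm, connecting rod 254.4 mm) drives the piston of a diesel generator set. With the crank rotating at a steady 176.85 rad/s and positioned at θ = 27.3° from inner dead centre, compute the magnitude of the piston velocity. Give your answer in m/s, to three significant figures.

6.88

ω = 176.8 rad/s
For an in-line slider-crank, x = r cosθ + √(L² − r² sin²θ), so v = −rω sinθ·[1 + r cosθ/√(L² − r² sin²θ)].
With r = 0.0684 m, L = 0.2544 m, θ = 27.3°: √(L² − r² sin²θ) = 0.25246 m.
v = −0.0684·176.8·0.45865·[1 + 0.0684·0.88862/0.25246] = -6.8838 m/s.
|v| = 6.8838 m/s.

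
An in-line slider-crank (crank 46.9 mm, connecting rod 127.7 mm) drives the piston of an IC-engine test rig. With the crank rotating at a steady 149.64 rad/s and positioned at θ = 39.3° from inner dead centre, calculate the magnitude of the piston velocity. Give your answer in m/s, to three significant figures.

5.74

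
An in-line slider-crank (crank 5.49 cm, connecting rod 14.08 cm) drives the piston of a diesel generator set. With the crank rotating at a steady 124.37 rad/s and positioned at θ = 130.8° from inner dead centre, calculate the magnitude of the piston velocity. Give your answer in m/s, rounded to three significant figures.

ω = 124.4 rad/s
For an in-line slider-crank, x = r cosθ + √(L² − r² sin²θ), so v = −rω sinθ·[1 + r cosθ/√(L² − r² sin²θ)].
With r = 0.0549 m, L = 0.1408 m, θ = 130.8°: √(L² − r² sin²θ) = 0.13453 m.
v = −0.0549·124.4·0.75700·[1 + 0.0549·-0.65342/0.13453] = -3.7904 m/s.
|v| = 3.7904 m/s.

3.79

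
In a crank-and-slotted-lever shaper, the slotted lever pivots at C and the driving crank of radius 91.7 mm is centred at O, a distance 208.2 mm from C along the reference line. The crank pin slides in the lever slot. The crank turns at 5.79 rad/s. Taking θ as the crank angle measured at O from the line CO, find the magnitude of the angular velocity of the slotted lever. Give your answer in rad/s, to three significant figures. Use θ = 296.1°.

1.42

ω = 5.79 rad/s
Crank pin A relative to C: A = (d + r cosθ, r sinθ); lever angle φ = atan2(r sinθ, d + r cosθ).
Differentiating tanφ: φ̇ = rω(d cosθ + r)/(d² + r² + 2dr cosθ).
d² + r² + 2dr cosθ = |CA|² = 0.0685547 m²;  d cosθ + r = +0.1833 m.
|ω_lever| = |0.0917·5.79·+0.1833| / 0.0685547 = 1.4196 rad/s.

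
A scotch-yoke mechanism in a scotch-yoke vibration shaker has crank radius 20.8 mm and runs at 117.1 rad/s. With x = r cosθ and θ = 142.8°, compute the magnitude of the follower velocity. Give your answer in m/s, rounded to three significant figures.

ω = 117.1 rad/s
x = r cosθ ⇒ ẋ = −rω sinθ.
|v| = rω|sinθ| = 0.0208·117.1·|sin 142.8°| = 1.4726 m/s.

1.47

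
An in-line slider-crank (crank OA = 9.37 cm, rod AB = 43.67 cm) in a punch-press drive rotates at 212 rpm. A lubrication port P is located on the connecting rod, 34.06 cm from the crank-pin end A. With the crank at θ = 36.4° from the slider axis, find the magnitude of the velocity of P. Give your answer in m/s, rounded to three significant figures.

1.45

ω = 22.2 rad/s.  Crank-pin speed |V_A| = rω = 2.0802 m/s, perpendicular to OA.
Rod angle: sinφ = −(r/L) sinθ ⇒ φ = -7.315°; ω_rod = −rω cosθ/√(L²−r²sin²θ) = -3.8655 rad/s.
V_P = V_A + ω_rod × AP, with AP = 0.3406 m along the rod.
Components: V_Px = −rω sinθ − a·ω_rod·sinφ = -1.4021 m/s;  V_Py = rω cosθ + a·ω_rod·cosφ = +0.36845 m/s.
|V_P| = √(V_Px² + V_Py²) = 1.4497 m/s.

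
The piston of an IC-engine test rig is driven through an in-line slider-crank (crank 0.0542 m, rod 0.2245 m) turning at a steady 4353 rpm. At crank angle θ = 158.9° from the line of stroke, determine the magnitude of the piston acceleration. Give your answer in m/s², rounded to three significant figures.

8470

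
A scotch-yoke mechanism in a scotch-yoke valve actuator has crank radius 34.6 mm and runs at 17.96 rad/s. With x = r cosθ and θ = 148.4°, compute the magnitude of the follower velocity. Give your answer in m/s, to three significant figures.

ω = 17.96 rad/s
x = r cosθ ⇒ ẋ = −rω sinθ.
|v| = rω|sinθ| = 0.0346·17.96·|sin 148.4°| = 0.32561 m/s.

0.326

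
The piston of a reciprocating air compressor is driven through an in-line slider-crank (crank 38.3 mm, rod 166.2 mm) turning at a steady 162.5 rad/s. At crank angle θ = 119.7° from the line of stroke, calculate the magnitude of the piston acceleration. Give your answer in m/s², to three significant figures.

620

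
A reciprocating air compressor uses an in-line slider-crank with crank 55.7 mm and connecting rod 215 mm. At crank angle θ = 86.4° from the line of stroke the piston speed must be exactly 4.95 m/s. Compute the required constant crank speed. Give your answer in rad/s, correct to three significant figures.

For an in-line slider-crank, |v_piston| = rω|sinθ|·[1 + r cosθ/√(L² − r² sin²θ)].
With r = 0.0557 m, L = 0.215 m, θ = 86.4°: the bracketed kinematic factor |dx/dθ| = 0.056526 m.
ω = v/|dx/dθ| = 4.95/0.056526 = 87.57 rad/s.

87.6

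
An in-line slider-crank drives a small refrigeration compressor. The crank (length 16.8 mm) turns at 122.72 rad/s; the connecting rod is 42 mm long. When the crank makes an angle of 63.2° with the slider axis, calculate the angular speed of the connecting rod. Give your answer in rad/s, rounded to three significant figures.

23.7

ω = 122.7 rad/s
The rod makes angle φ with the slider axis where L sinφ = r sinθ; differentiating, L cosφ·φ̇ = r ω cosθ.
L cosφ = √(L² − r² sin²θ) = 0.039232 m.
|ω_rod| = r ω |cosθ| / √(L² − r² sin²θ) = 0.0168·122.7·0.45088/0.039232 = 23.694 rad/s.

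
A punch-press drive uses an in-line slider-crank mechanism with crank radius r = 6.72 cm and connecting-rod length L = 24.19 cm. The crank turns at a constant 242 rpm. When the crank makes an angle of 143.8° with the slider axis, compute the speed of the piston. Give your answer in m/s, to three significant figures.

0.777

ω = 2π·242/60 = 25.34 rad/s
For an in-line slider-crank, x = r cosθ + √(L² − r² sin²θ), so v = −rω sinθ·[1 + r cosθ/√(L² − r² sin²θ)].
With r = 0.0672 m, L = 0.2419 m, θ = 143.8°: √(L² − r² sin²θ) = 0.23862 m.
v = −0.0672·25.34·0.59061·[1 + 0.0672·-0.80696/0.23862] = -0.77723 m/s.
|v| = 0.77723 m/s.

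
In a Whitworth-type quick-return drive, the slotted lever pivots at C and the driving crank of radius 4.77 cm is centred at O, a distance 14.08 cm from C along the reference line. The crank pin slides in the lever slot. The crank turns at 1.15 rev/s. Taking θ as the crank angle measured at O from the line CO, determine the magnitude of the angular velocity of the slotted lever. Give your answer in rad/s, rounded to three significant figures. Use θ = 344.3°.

1.80

ω = 7.226 rad/s (from 1.15 rev/s).
Crank pin A relative to C: A = (d + r cosθ, r sinθ); lever angle φ = atan2(r sinθ, d + r cosθ).
Differentiating tanφ: φ̇ = rω(d cosθ + r)/(d² + r² + 2dr cosθ).
d² + r² + 2dr cosθ = |CA|² = 0.0350311 m²;  d cosθ + r = +0.18325 m.
|ω_lever| = |0.0477·7.226·+0.18325| / 0.0350311 = 1.8029 rad/s.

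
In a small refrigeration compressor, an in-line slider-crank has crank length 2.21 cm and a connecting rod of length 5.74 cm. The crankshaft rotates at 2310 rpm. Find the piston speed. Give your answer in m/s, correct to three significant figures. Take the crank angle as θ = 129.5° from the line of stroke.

ω = 2π·2310/60 = 241.9 rad/s
For an in-line slider-crank, x = r cosθ + √(L² − r² sin²θ), so v = −rω sinθ·[1 + r cosθ/√(L² − r² sin²θ)].
With r = 0.0221 m, L = 0.0574 m, θ = 129.5°: √(L² − r² sin²θ) = 0.054808 m.
v = −0.0221·241.9·0.77162·[1 + 0.0221·-0.63608/0.054808] = -3.0671 m/s.
|v| = 3.0671 m/s.

3.07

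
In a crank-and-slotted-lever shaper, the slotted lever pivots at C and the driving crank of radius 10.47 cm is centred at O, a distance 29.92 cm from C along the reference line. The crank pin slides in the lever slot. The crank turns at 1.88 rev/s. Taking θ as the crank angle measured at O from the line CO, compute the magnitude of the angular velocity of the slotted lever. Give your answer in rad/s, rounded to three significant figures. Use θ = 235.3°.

ω = 11.81 rad/s (from 1.88 rev/s).
Crank pin A relative to C: A = (d + r cosθ, r sinθ); lever angle φ = atan2(r sinθ, d + r cosθ).
Differentiating tanφ: φ̇ = rω(d cosθ + r)/(d² + r² + 2dr cosθ).
d² + r² + 2dr cosθ = |CA|² = 0.064816 m²;  d cosθ + r = -0.065628 m.
|ω_lever| = |0.1047·11.81·-0.065628| / 0.064816 = 1.2523 rad/s.

1.25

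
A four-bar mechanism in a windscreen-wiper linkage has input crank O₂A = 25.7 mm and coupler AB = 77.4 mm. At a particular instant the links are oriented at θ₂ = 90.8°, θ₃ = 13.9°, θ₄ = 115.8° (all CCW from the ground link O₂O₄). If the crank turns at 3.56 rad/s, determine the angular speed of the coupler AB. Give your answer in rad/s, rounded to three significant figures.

ω₂ = 3.56 rad/s
Differentiating the loop-closure r₂e^{iθ₂}+r₃e^{iθ₃}=r₁+r₄e^{iθ₄} gives r₂ω₂e^{iθ₂}+r₃ω₃e^{iθ₃}=r₄ω₄e^{iθ₄}.
Eliminating the other unknown: ω₃ = r₂ω₂ sin(θ₄−θ₂) / [r₃ sin(θ₃−θ₄)].
Numerator sine = +0.42262; denominator sine = -0.97851.
Result = 0.0257·3.56·(+0.42262) / (0.0774·(-0.97851)) = -0.51054 rad/s; magnitude 0.51054 rad/s.

0.511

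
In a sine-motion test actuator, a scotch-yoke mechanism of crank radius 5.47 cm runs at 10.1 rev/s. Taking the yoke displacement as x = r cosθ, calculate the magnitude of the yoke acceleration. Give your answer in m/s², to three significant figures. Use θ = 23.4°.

ω = 63.46 rad/s (from 10.1 rev/s).
x = r cosθ ⇒ ẍ = −rω² cosθ (ω constant).
|a| = rω²|cosθ| = 0.0547·(63.46)²·|cos 23.4°| = 202.17 m/s².

202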